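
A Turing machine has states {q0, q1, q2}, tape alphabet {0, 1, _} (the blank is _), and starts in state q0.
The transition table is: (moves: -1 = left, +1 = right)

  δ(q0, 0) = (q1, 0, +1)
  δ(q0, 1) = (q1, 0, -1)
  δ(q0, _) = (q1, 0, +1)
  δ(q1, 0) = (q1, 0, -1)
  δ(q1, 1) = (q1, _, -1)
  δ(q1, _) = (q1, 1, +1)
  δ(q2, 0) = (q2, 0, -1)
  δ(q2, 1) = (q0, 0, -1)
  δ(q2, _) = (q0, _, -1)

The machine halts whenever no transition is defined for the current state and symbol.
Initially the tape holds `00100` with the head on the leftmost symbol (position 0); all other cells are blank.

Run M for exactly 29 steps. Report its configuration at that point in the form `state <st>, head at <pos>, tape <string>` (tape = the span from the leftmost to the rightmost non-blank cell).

state q1, head at -3, tape 11___00100

q0 | _____[0]0100   read 0 → write 0, move +1, go to q1
q1 | _____0[0]100   read 0 → write 0, move -1, go to q1
q1 | _____[0]0100   read 0 → write 0, move -1, go to q1
q1 | ____[_]00100   read _ → write 1, move +1, go to q1
q1 | ____1[0]0100   read 0 → write 0, move -1, go to q1
q1 | ____[1]00100   read 1 → write _, move -1, go to q1
q1 | ___[_]_00100   read _ → write 1, move +1, go to q1
q1 | ___1[_]00100   read _ → write 1, move +1, go to q1
q1 | ___11[0]0100   read 0 → write 0, move -1, go to q1
q1 | ___1[1]00100   read 1 → write _, move -1, go to q1
q1 | ___[1]_00100   read 1 → write _, move -1, go to q1
q1 | __[_]__00100   read _ → write 1, move +1, go to q1
q1 | __1[_]_00100   read _ → write 1, move +1, go to q1
q1 | __11[_]00100   read _ → write 1, move +1, go to q1
q1 | __111[0]0100   read 0 → write 0, move -1, go to q1
q1 | __11[1]00100   read 1 → write _, move -1, go to q1
q1 | __1[1]_00100   read 1 → write _, move -1, go to q1
q1 | __[1]__00100   read 1 → write _, move -1, go to q1
q1 | _[_]___00100   read _ → write 1, move +1, go to q1
q1 | _1[_]__00100   read _ → write 1, move +1, go to q1
q1 | _11[_]_00100   read _ → write 1, move +1, go to q1
q1 | _111[_]00100   read _ → write 1, move +1, go to q1
q1 | _1111[0]0100   read 0 → write 0, move -1, go to q1
q1 | _111[1]00100   read 1 → write _, move -1, go to q1
q1 | _11[1]_00100   read 1 → write _, move -1, go to q1
q1 | _1[1]__00100   read 1 → write _, move -1, go to q1
q1 | _[1]___00100   read 1 → write _, move -1, go to q1
q1 | [_]____00100   read _ → write 1, move +1, go to q1
q1 | 1[_]___00100   read _ → write 1, move +1, go to q1
q1 | 11[_]__00100
After 29 steps: state q1, head at -3, tape 11___00100.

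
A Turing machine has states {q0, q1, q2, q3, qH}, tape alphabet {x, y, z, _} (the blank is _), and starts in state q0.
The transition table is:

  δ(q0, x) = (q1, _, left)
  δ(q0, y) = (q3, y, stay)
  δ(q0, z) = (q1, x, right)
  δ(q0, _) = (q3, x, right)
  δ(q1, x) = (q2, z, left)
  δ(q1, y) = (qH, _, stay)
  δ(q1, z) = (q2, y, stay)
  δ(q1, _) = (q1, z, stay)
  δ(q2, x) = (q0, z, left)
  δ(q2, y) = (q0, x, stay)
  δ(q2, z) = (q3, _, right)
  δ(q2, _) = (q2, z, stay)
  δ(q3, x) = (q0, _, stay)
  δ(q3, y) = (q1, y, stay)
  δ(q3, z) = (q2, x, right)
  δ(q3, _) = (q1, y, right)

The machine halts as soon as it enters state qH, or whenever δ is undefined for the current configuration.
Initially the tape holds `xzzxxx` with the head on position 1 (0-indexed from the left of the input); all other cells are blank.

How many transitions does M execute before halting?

state=q0 head=1 tape=__x[z]zxxx   (q0,z)→(q1,x,right)
state=q1 head=2 tape=__xx[z]xxx   (q1,z)→(q2,y,stay)
state=q2 head=2 tape=__xx[y]xxx   (q2,y)→(q0,x,stay)
state=q0 head=2 tape=__xx[x]xxx   (q0,x)→(q1,_,left)
state=q1 head=1 tape=__x[x]_xxx   (q1,x)→(q2,z,left)
state=q2 head=0 tape=__[x]z_xxx   (q2,x)→(q0,z,left)
state=q0 head=-1 tape=_[_]zz_xxx   (q0,_)→(q3,x,right)
state=q3 head=0 tape=_x[z]z_xxx   (q3,z)→(q2,x,right)
state=q2 head=1 tape=_xx[z]_xxx   (q2,z)→(q3,_,right)
state=q3 head=2 tape=_xx_[_]xxx   (q3,_)→(q1,y,right)
state=q1 head=3 tape=_xx_y[x]xx   (q1,x)→(q2,z,left)
state=q2 head=2 tape=_xx_[y]zxx   (q2,y)→(q0,x,stay)
state=q0 head=2 tape=_xx_[x]zxx   (q0,x)→(q1,_,left)
state=q1 head=1 tape=_xx[_]_zxx   (q1,_)→(q1,z,stay)
state=q1 head=1 tape=_xx[z]_zxx   (q1,z)→(q2,y,stay)
state=q2 head=1 tape=_xx[y]_zxx   (q2,y)→(q0,x,stay)
state=q0 head=1 tape=_xx[x]_zxx   (q0,x)→(q1,_,left)
state=q1 head=0 tape=_x[x]__zxx   (q1,x)→(q2,z,left)
state=q2 head=-1 tape=_[x]z__zxx   (q2,x)→(q0,z,left)
state=q0 head=-2 tape=[_]zz__zxx   (q0,_)→(q3,x,right)
state=q3 head=-1 tape=x[z]z__zxx   (q3,z)→(q2,x,right)
state=q2 head=0 tape=xx[z]__zxx   (q2,z)→(q3,_,right)
state=q3 head=1 tape=xx_[_]_zxx   (q3,_)→(q1,y,right)
state=q1 head=2 tape=xx_y[_]zxx   (q1,_)→(q1,z,stay)
state=q1 head=2 tape=xx_y[z]zxx   (q1,z)→(q2,y,stay)
state=q2 head=2 tape=xx_y[y]zxx   (q2,y)→(q0,x,stay)
state=q0 head=2 tape=xx_y[x]zxx   (q0,x)→(q1,_,left)
state=q1 head=1 tape=xx_[y]_zxx   (q1,y)→(qH,_,stay)
state=qH head=1 tape=xx_[_]_zxx
M halts after 28 transitions.

28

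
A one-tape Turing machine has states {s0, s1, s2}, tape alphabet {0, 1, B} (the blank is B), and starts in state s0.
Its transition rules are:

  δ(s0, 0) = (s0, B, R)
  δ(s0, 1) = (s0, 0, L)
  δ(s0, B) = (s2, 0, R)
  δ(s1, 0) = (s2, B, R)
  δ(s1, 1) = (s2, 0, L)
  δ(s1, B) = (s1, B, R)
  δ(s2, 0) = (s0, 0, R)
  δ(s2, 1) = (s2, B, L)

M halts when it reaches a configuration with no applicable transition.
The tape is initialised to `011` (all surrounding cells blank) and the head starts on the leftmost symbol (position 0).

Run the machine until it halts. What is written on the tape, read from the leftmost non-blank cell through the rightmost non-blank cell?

0BB0

s0 | [0]11BB   read 0 → write B, move R, go to s0
s0 | B[1]1BB   read 1 → write 0, move L, go to s0
s0 | [B]01BB   read B → write 0, move R, go to s2
s2 | 0[0]1BB   read 0 → write 0, move R, go to s0
s0 | 00[1]BB   read 1 → write 0, move L, go to s0
s0 | 0[0]0BB   read 0 → write B, move R, go to s0
s0 | 0B[0]BB   read 0 → write B, move R, go to s0
s0 | 0BB[B]B   read B → write 0, move R, go to s2
s2 | 0BB0[B]
The non-blank tape span at halt is 0BB0.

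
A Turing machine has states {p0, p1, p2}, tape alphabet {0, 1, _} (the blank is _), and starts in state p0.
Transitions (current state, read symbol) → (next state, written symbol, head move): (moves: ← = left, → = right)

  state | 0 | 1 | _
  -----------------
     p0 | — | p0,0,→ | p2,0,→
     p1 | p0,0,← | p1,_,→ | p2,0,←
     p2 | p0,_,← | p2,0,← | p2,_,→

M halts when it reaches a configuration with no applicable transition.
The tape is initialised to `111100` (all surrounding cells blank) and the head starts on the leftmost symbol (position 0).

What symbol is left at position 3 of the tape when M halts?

p0 | [1]11100   read 1 → write 0, move →, go to p0
p0 | 0[1]1100   read 1 → write 0, move →, go to p0
p0 | 00[1]100   read 1 → write 0, move →, go to p0
p0 | 000[1]00   read 1 → write 0, move →, go to p0
p0 | 0000[0]0
Cell 3 holds 0 when M halts.

0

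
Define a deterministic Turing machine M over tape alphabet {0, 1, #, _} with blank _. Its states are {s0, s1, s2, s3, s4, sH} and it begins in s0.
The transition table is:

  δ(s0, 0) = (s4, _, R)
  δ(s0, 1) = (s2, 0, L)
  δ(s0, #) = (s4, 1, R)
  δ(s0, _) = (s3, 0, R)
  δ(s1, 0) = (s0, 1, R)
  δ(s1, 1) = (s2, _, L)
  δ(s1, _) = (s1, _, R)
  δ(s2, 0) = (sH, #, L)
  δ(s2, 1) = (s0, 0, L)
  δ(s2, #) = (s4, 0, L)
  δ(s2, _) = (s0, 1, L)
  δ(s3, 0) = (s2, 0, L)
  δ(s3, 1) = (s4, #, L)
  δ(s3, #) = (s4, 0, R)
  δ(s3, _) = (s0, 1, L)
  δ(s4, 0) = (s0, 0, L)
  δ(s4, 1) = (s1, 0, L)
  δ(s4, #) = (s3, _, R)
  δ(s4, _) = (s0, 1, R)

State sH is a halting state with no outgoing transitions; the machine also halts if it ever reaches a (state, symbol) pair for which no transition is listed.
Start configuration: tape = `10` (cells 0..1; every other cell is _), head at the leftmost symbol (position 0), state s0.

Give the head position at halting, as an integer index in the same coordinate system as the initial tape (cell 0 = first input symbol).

s0 | ____[1]0   read 1 → write 0, move L, go to s2
s2 | ___[_]00   read _ → write 1, move L, go to s0
s0 | __[_]100   read _ → write 0, move R, go to s3
s3 | __0[1]00   read 1 → write #, move L, go to s4
s4 | __[0]#00   read 0 → write 0, move L, go to s0
s0 | _[_]0#00   read _ → write 0, move R, go to s3
s3 | _0[0]#00   read 0 → write 0, move L, go to s2
s2 | _[0]0#00   read 0 → write #, move L, go to sH
sH | [_]#0#00
At halt the head is at cell -4.

-4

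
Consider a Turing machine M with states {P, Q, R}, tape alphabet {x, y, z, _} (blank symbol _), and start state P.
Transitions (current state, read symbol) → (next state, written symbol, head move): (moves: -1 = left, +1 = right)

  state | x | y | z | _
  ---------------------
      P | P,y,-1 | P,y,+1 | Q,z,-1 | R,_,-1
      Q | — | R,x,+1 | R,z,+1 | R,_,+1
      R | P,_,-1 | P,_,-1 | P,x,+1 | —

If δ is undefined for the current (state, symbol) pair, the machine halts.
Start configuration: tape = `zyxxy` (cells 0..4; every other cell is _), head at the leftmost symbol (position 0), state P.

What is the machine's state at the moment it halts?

R

state=P head=0 tape=__[z]yxxy_   (P,z)→(Q,z,-1)
state=Q head=-1 tape=_[_]zyxxy_   (Q,_)→(R,_,+1)
state=R head=0 tape=__[z]yxxy_   (R,z)→(P,x,+1)
state=P head=1 tape=__x[y]xxy_   (P,y)→(P,y,+1)
state=P head=2 tape=__xy[x]xy_   (P,x)→(P,y,-1)
state=P head=1 tape=__x[y]yxy_   (P,y)→(P,y,+1)
state=P head=2 tape=__xy[y]xy_   (P,y)→(P,y,+1)
state=P head=3 tape=__xyy[x]y_   (P,x)→(P,y,-1)
state=P head=2 tape=__xy[y]yy_   (P,y)→(P,y,+1)
state=P head=3 tape=__xyy[y]y_   (P,y)→(P,y,+1)
state=P head=4 tape=__xyyy[y]_   (P,y)→(P,y,+1)
state=P head=5 tape=__xyyyy[_]   (P,_)→(R,_,-1)
state=R head=4 tape=__xyyy[y]_   (R,y)→(P,_,-1)
state=P head=3 tape=__xyy[y]__   (P,y)→(P,y,+1)
state=P head=4 tape=__xyyy[_]_   (P,_)→(R,_,-1)
state=R head=3 tape=__xyy[y]__   (R,y)→(P,_,-1)
state=P head=2 tape=__xy[y]___   (P,y)→(P,y,+1)
state=P head=3 tape=__xyy[_]__   (P,_)→(R,_,-1)
state=R head=2 tape=__xy[y]___   (R,y)→(P,_,-1)
state=P head=1 tape=__x[y]____   (P,y)→(P,y,+1)
state=P head=2 tape=__xy[_]___   (P,_)→(R,_,-1)
state=R head=1 tape=__x[y]____   (R,y)→(P,_,-1)
state=P head=0 tape=__[x]_____   (P,x)→(P,y,-1)
state=P head=-1 tape=_[_]y_____   (P,_)→(R,_,-1)
state=R head=-2 tape=[_]_y_____
No transition is defined for (R, _); M halts in state R.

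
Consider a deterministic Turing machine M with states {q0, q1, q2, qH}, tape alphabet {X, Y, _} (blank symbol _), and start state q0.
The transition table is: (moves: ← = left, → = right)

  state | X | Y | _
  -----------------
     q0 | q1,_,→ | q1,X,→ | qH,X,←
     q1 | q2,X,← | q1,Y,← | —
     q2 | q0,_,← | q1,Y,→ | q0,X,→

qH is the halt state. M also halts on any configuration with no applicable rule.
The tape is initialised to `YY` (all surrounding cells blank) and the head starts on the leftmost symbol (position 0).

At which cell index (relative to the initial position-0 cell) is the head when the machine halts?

state=q0 head=0 tape=_[Y]Y   (q0,Y)→(q1,X,→)
state=q1 head=1 tape=_X[Y]   (q1,Y)→(q1,Y,←)
state=q1 head=0 tape=_[X]Y   (q1,X)→(q2,X,←)
state=q2 head=-1 tape=[_]XY   (q2,_)→(q0,X,→)
state=q0 head=0 tape=X[X]Y   (q0,X)→(q1,_,→)
state=q1 head=1 tape=X_[Y]   (q1,Y)→(q1,Y,←)
state=q1 head=0 tape=X[_]Y
At halt the head is at cell 0.

0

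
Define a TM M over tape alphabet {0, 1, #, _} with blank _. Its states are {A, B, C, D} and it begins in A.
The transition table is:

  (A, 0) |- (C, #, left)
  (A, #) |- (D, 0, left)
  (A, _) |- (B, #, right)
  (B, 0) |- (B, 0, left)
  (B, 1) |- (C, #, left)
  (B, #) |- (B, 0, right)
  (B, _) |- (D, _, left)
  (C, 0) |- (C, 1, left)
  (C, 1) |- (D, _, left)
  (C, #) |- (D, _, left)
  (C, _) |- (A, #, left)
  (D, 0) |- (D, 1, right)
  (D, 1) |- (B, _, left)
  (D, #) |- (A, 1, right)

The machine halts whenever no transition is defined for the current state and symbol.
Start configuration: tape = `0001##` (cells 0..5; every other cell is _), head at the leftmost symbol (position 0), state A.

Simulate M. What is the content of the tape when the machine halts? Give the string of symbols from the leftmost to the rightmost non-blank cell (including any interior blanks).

000001##

A | ____[0]001##   read 0 → write #, move left, go to C
C | ___[_]#001##   read _ → write #, move left, go to A
A | __[_]##001##   read _ → write #, move right, go to B
B | __#[#]#001##   read # → write 0, move right, go to B
B | __#0[#]001##   read # → write 0, move right, go to B
B | __#00[0]01##   read 0 → write 0, move left, go to B
B | __#0[0]001##   read 0 → write 0, move left, go to B
B | __#[0]0001##   read 0 → write 0, move left, go to B
B | __[#]00001##   read # → write 0, move right, go to B
B | __0[0]0001##   read 0 → write 0, move left, go to B
B | __[0]00001##   read 0 → write 0, move left, go to B
B | _[_]000001##   read _ → write _, move left, go to D
D | [_]_000001##
The non-blank tape span at halt is 000001##.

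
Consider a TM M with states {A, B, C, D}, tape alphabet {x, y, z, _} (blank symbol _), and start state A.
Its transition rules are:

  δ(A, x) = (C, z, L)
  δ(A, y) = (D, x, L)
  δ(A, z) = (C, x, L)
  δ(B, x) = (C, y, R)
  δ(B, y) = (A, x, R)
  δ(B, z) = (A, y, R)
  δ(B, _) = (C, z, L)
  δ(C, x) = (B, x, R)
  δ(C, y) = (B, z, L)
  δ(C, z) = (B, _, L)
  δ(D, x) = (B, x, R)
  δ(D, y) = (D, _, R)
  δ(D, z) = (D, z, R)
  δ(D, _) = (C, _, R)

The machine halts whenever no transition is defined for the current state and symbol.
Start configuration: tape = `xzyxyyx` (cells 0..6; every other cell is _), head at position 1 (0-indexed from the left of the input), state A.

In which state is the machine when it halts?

state=A head=1 tape=x[z]yxyyx__   (A,z)→(C,x,L)
state=C head=0 tape=[x]xyxyyx__   (C,x)→(B,x,R)
state=B head=1 tape=x[x]yxyyx__   (B,x)→(C,y,R)
state=C head=2 tape=xy[y]xyyx__   (C,y)→(B,z,L)
state=B head=1 tape=x[y]zxyyx__   (B,y)→(A,x,R)
state=A head=2 tape=xx[z]xyyx__   (A,z)→(C,x,L)
state=C head=1 tape=x[x]xxyyx__   (C,x)→(B,x,R)
state=B head=2 tape=xx[x]xyyx__   (B,x)→(C,y,R)
state=C head=3 tape=xxy[x]yyx__   (C,x)→(B,x,R)
state=B head=4 tape=xxyx[y]yx__   (B,y)→(A,x,R)
state=A head=5 tape=xxyxx[y]x__   (A,y)→(D,x,L)
state=D head=4 tape=xxyx[x]xx__   (D,x)→(B,x,R)
state=B head=5 tape=xxyxx[x]x__   (B,x)→(C,y,R)
state=C head=6 tape=xxyxxy[x]__   (C,x)→(B,x,R)
state=B head=7 tape=xxyxxyx[_]_   (B,_)→(C,z,L)
state=C head=6 tape=xxyxxy[x]z_   (C,x)→(B,x,R)
state=B head=7 tape=xxyxxyx[z]_   (B,z)→(A,y,R)
state=A head=8 tape=xxyxxyxy[_]
No transition is defined for (A, _); M halts in state A.

A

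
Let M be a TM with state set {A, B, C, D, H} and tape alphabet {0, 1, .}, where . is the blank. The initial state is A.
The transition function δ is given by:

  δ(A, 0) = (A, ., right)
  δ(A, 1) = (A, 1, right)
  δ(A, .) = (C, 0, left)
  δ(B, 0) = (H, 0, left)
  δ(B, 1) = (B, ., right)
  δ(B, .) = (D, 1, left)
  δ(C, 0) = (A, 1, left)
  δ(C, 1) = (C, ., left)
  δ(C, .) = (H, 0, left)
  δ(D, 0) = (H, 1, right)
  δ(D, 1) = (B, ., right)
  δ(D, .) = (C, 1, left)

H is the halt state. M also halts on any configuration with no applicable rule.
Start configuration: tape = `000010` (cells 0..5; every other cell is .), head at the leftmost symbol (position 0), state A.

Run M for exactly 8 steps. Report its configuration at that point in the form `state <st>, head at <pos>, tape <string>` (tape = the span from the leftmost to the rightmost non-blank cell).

A | [0]00010.   read 0 → write ., move right, go to A
A | .[0]0010.   read 0 → write ., move right, go to A
A | ..[0]010.   read 0 → write ., move right, go to A
A | ...[0]10.   read 0 → write ., move right, go to A
A | ....[1]0.   read 1 → write 1, move right, go to A
A | ....1[0].   read 0 → write ., move right, go to A
A | ....1.[.]   read . → write 0, move left, go to C
C | ....1[.]0   read . → write 0, move left, go to H
H | ....[1]00
After 8 steps: state H, head at 4, tape 100.

state H, head at 4, tape 100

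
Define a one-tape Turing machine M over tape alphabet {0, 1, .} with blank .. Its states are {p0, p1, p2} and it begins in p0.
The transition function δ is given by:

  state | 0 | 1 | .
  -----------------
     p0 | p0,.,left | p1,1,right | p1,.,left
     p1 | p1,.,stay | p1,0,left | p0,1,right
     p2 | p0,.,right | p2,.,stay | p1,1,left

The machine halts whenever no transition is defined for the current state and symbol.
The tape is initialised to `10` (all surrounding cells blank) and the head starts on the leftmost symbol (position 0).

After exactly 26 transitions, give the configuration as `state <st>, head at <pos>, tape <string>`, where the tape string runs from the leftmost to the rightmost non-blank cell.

state=p0 head=0 tape=..[1]0.   (p0,1)→(p1,1,right)
state=p1 head=1 tape=..1[0].   (p1,0)→(p1,.,stay)
state=p1 head=1 tape=..1[.].   (p1,.)→(p0,1,right)
state=p0 head=2 tape=..11[.]   (p0,.)→(p1,.,left)
state=p1 head=1 tape=..1[1].   (p1,1)→(p1,0,left)
state=p1 head=0 tape=..[1]0.   (p1,1)→(p1,0,left)
state=p1 head=-1 tape=.[.]00.   (p1,.)→(p0,1,right)
state=p0 head=0 tape=.1[0]0.   (p0,0)→(p0,.,left)
state=p0 head=-1 tape=.[1].0.   (p0,1)→(p1,1,right)
state=p1 head=0 tape=.1[.]0.   (p1,.)→(p0,1,right)
state=p0 head=1 tape=.11[0].   (p0,0)→(p0,.,left)
state=p0 head=0 tape=.1[1]..   (p0,1)→(p1,1,right)
state=p1 head=1 tape=.11[.].   (p1,.)→(p0,1,right)
state=p0 head=2 tape=.111[.]   (p0,.)→(p1,.,left)
state=p1 head=1 tape=.11[1].   (p1,1)→(p1,0,left)
state=p1 head=0 tape=.1[1]0.   (p1,1)→(p1,0,left)
state=p1 head=-1 tape=.[1]00.   (p1,1)→(p1,0,left)
state=p1 head=-2 tape=[.]000.   (p1,.)→(p0,1,right)
state=p0 head=-1 tape=1[0]00.   (p0,0)→(p0,.,left)
state=p0 head=-2 tape=[1].00.   (p0,1)→(p1,1,right)
state=p1 head=-1 tape=1[.]00.   (p1,.)→(p0,1,right)
state=p0 head=0 tape=11[0]0.   (p0,0)→(p0,.,left)
state=p0 head=-1 tape=1[1].0.   (p0,1)→(p1,1,right)
state=p1 head=0 tape=11[.]0.   (p1,.)→(p0,1,right)
state=p0 head=1 tape=111[0].   (p0,0)→(p0,.,left)
state=p0 head=0 tape=11[1]..   (p0,1)→(p1,1,right)
state=p1 head=1 tape=111[.].
After 26 steps: state p1, head at 1, tape 111.

state p1, head at 1, tape 111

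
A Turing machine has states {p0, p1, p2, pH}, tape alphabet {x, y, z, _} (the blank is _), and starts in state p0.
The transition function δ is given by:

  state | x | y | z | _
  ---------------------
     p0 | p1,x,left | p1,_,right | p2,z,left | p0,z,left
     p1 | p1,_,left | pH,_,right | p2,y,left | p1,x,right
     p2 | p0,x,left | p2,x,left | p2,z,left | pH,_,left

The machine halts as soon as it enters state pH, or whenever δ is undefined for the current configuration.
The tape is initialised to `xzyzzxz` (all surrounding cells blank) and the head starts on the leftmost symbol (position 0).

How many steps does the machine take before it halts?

32

state=p0 head=0 tape=_____[x]zyzzxz   (p0,x)→(p1,x,left)
state=p1 head=-1 tape=____[_]xzyzzxz   (p1,_)→(p1,x,right)
state=p1 head=0 tape=____x[x]zyzzxz   (p1,x)→(p1,_,left)
state=p1 head=-1 tape=____[x]_zyzzxz   (p1,x)→(p1,_,left)
state=p1 head=-2 tape=___[_]__zyzzxz   (p1,_)→(p1,x,right)
state=p1 head=-1 tape=___x[_]_zyzzxz   (p1,_)→(p1,x,right)
state=p1 head=0 tape=___xx[_]zyzzxz   (p1,_)→(p1,x,right)
state=p1 head=1 tape=___xxx[z]yzzxz   (p1,z)→(p2,y,left)
state=p2 head=0 tape=___xx[x]yyzzxz   (p2,x)→(p0,x,left)
state=p0 head=-1 tape=___x[x]xyyzzxz   (p0,x)→(p1,x,left)
state=p1 head=-2 tape=___[x]xxyyzzxz   (p1,x)→(p1,_,left)
state=p1 head=-3 tape=__[_]_xxyyzzxz   (p1,_)→(p1,x,right)
state=p1 head=-2 tape=__x[_]xxyyzzxz   (p1,_)→(p1,x,right)
state=p1 head=-1 tape=__xx[x]xyyzzxz   (p1,x)→(p1,_,left)
state=p1 head=-2 tape=__x[x]_xyyzzxz   (p1,x)→(p1,_,left)
state=p1 head=-3 tape=__[x]__xyyzzxz   (p1,x)→(p1,_,left)
state=p1 head=-4 tape=_[_]___xyyzzxz   (p1,_)→(p1,x,right)
state=p1 head=-3 tape=_x[_]__xyyzzxz   (p1,_)→(p1,x,right)
state=p1 head=-2 tape=_xx[_]_xyyzzxz   (p1,_)→(p1,x,right)
state=p1 head=-1 tape=_xxx[_]xyyzzxz   (p1,_)→(p1,x,right)
state=p1 head=0 tape=_xxxx[x]yyzzxz   (p1,x)→(p1,_,left)
state=p1 head=-1 tape=_xxx[x]_yyzzxz   (p1,x)→(p1,_,left)
state=p1 head=-2 tape=_xx[x]__yyzzxz   (p1,x)→(p1,_,left)
state=p1 head=-3 tape=_x[x]___yyzzxz   (p1,x)→(p1,_,left)
state=p1 head=-4 tape=_[x]____yyzzxz   (p1,x)→(p1,_,left)
state=p1 head=-5 tape=[_]_____yyzzxz   (p1,_)→(p1,x,right)
state=p1 head=-4 tape=x[_]____yyzzxz   (p1,_)→(p1,x,right)
state=p1 head=-3 tape=xx[_]___yyzzxz   (p1,_)→(p1,x,right)
state=p1 head=-2 tape=xxx[_]__yyzzxz   (p1,_)→(p1,x,right)
state=p1 head=-1 tape=xxxx[_]_yyzzxz   (p1,_)→(p1,x,right)
state=p1 head=0 tape=xxxxx[_]yyzzxz   (p1,_)→(p1,x,right)
state=p1 head=1 tape=xxxxxx[y]yzzxz   (p1,y)→(pH,_,right)
state=pH head=2 tape=xxxxxx_[y]zzxz
M halts after 32 transitions.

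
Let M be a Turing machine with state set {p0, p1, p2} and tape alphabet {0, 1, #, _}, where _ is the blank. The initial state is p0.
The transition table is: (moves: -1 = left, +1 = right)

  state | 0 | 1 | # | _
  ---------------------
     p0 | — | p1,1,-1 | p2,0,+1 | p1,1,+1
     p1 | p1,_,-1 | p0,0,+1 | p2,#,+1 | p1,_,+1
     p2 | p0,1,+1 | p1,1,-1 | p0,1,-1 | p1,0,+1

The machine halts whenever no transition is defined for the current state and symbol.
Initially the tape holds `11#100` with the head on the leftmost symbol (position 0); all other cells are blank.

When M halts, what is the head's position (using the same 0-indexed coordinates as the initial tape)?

state=p0 head=0 tape=_[1]1#100   (p0,1)→(p1,1,-1)
state=p1 head=-1 tape=[_]11#100   (p1,_)→(p1,_,+1)
state=p1 head=0 tape=_[1]1#100   (p1,1)→(p0,0,+1)
state=p0 head=1 tape=_0[1]#100   (p0,1)→(p1,1,-1)
state=p1 head=0 tape=_[0]1#100   (p1,0)→(p1,_,-1)
state=p1 head=-1 tape=[_]_1#100   (p1,_)→(p1,_,+1)
state=p1 head=0 tape=_[_]1#100   (p1,_)→(p1,_,+1)
state=p1 head=1 tape=__[1]#100   (p1,1)→(p0,0,+1)
state=p0 head=2 tape=__0[#]100   (p0,#)→(p2,0,+1)
state=p2 head=3 tape=__00[1]00   (p2,1)→(p1,1,-1)
state=p1 head=2 tape=__0[0]100   (p1,0)→(p1,_,-1)
state=p1 head=1 tape=__[0]_100   (p1,0)→(p1,_,-1)
state=p1 head=0 tape=_[_]__100   (p1,_)→(p1,_,+1)
state=p1 head=1 tape=__[_]_100   (p1,_)→(p1,_,+1)
state=p1 head=2 tape=___[_]100   (p1,_)→(p1,_,+1)
state=p1 head=3 tape=____[1]00   (p1,1)→(p0,0,+1)
state=p0 head=4 tape=____0[0]0
At halt the head is at cell 4.

4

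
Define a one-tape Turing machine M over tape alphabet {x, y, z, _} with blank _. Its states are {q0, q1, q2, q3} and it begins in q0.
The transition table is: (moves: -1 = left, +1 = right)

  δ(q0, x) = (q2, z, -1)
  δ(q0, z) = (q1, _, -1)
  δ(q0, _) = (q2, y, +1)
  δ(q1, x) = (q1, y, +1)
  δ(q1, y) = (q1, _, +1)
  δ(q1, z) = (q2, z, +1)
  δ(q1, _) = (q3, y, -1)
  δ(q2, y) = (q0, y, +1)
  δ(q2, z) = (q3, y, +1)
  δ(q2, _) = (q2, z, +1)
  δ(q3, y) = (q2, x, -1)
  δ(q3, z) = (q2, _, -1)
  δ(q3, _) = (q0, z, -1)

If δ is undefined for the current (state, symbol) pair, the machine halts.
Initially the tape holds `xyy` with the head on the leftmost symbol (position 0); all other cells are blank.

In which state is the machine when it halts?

q0 | ____[x]yy   read x → write z, move -1, go to q2
q2 | ___[_]zyy   read _ → write z, move +1, go to q2
q2 | ___z[z]yy   read z → write y, move +1, go to q3
q3 | ___zy[y]y   read y → write x, move -1, go to q2
q2 | ___z[y]xy   read y → write y, move +1, go to q0
q0 | ___zy[x]y   read x → write z, move -1, go to q2
q2 | ___z[y]zy   read y → write y, move +1, go to q0
q0 | ___zy[z]y   read z → write _, move -1, go to q1
q1 | ___z[y]_y   read y → write _, move +1, go to q1
q1 | ___z_[_]y   read _ → write y, move -1, go to q3
q3 | ___z[_]yy   read _ → write z, move -1, go to q0
q0 | ___[z]zyy   read z → write _, move -1, go to q1
q1 | __[_]_zyy   read _ → write y, move -1, go to q3
q3 | _[_]y_zyy   read _ → write z, move -1, go to q0
q0 | [_]zy_zyy   read _ → write y, move +1, go to q2
q2 | y[z]y_zyy   read z → write y, move +1, go to q3
q3 | yy[y]_zyy   read y → write x, move -1, go to q2
q2 | y[y]x_zyy   read y → write y, move +1, go to q0
q0 | yy[x]_zyy   read x → write z, move -1, go to q2
q2 | y[y]z_zyy   read y → write y, move +1, go to q0
q0 | yy[z]_zyy   read z → write _, move -1, go to q1
q1 | y[y]__zyy   read y → write _, move +1, go to q1
q1 | y_[_]_zyy   read _ → write y, move -1, go to q3
q3 | y[_]y_zyy   read _ → write z, move -1, go to q0
q0 | [y]zy_zyy
No transition is defined for (q0, y); M halts in state q0.

q0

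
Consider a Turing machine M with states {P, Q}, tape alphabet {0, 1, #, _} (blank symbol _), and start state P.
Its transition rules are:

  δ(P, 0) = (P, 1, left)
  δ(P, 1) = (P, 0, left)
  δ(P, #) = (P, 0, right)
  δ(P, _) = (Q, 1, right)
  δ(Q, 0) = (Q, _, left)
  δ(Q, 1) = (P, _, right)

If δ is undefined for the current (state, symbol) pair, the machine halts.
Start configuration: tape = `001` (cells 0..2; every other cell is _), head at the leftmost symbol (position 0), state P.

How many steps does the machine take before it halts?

P | _[0]01_   read 0 → write 1, move left, go to P
P | [_]101_   read _ → write 1, move right, go to Q
Q | 1[1]01_   read 1 → write _, move right, go to P
P | 1_[0]1_   read 0 → write 1, move left, go to P
P | 1[_]11_   read _ → write 1, move right, go to Q
Q | 11[1]1_   read 1 → write _, move right, go to P
P | 11_[1]_   read 1 → write 0, move left, go to P
P | 11[_]0_   read _ → write 1, move right, go to Q
Q | 111[0]_   read 0 → write _, move left, go to Q
Q | 11[1]__   read 1 → write _, move right, go to P
P | 11_[_]_   read _ → write 1, move right, go to Q
Q | 11_1[_]
M halts after 11 transitions.

11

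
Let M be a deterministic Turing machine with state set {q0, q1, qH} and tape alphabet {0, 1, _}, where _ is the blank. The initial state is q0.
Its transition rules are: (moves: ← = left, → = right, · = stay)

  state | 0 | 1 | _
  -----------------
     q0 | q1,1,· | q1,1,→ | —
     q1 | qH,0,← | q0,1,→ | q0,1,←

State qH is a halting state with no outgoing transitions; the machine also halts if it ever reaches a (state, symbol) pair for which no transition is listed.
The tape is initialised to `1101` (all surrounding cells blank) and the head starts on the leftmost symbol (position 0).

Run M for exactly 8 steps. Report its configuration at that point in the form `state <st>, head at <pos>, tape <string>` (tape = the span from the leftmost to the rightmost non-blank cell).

state=q0 head=0 tape=[1]101__   (q0,1)→(q1,1,→)
state=q1 head=1 tape=1[1]01__   (q1,1)→(q0,1,→)
state=q0 head=2 tape=11[0]1__   (q0,0)→(q1,1,·)
state=q1 head=2 tape=11[1]1__   (q1,1)→(q0,1,→)
state=q0 head=3 tape=111[1]__   (q0,1)→(q1,1,→)
state=q1 head=4 tape=1111[_]_   (q1,_)→(q0,1,←)
state=q0 head=3 tape=111[1]1_   (q0,1)→(q1,1,→)
state=q1 head=4 tape=1111[1]_   (q1,1)→(q0,1,→)
state=q0 head=5 tape=11111[_]
After 8 steps: state q0, head at 5, tape 11111.

state q0, head at 5, tape 11111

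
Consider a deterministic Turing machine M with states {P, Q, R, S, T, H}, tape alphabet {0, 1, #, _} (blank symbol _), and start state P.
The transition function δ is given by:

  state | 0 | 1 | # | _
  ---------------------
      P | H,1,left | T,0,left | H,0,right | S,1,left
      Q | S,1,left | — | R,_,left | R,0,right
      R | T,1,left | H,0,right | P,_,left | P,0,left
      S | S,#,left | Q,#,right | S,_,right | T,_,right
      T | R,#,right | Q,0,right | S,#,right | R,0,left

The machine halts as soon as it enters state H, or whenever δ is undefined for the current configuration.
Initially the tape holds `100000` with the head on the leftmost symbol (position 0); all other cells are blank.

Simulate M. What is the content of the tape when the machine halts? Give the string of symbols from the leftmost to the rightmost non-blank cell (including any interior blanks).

#_______#10

state=P head=0 tape=____[1]00000__   (P,1)→(T,0,left)
state=T head=-1 tape=___[_]000000__   (T,_)→(R,0,left)
state=R head=-2 tape=__[_]0000000__   (R,_)→(P,0,left)
state=P head=-3 tape=_[_]00000000__   (P,_)→(S,1,left)
state=S head=-4 tape=[_]100000000__   (S,_)→(T,_,right)
state=T head=-3 tape=_[1]00000000__   (T,1)→(Q,0,right)
state=Q head=-2 tape=_0[0]0000000__   (Q,0)→(S,1,left)
state=S head=-3 tape=_[0]10000000__   (S,0)→(S,#,left)
state=S head=-4 tape=[_]#10000000__   (S,_)→(T,_,right)
state=T head=-3 tape=_[#]10000000__   (T,#)→(S,#,right)
state=S head=-2 tape=_#[1]0000000__   (S,1)→(Q,#,right)
state=Q head=-1 tape=_##[0]000000__   (Q,0)→(S,1,left)
state=S head=-2 tape=_#[#]1000000__   (S,#)→(S,_,right)
state=S head=-1 tape=_#_[1]000000__   (S,1)→(Q,#,right)
state=Q head=0 tape=_#_#[0]00000__   (Q,0)→(S,1,left)
state=S head=-1 tape=_#_[#]100000__   (S,#)→(S,_,right)
state=S head=0 tape=_#__[1]00000__   (S,1)→(Q,#,right)
state=Q head=1 tape=_#__#[0]0000__   (Q,0)→(S,1,left)
state=S head=0 tape=_#__[#]10000__   (S,#)→(S,_,right)
state=S head=1 tape=_#___[1]0000__   (S,1)→(Q,#,right)
state=Q head=2 tape=_#___#[0]000__   (Q,0)→(S,1,left)
state=S head=1 tape=_#___[#]1000__   (S,#)→(S,_,right)
state=S head=2 tape=_#____[1]000__   (S,1)→(Q,#,right)
state=Q head=3 tape=_#____#[0]00__   (Q,0)→(S,1,left)
state=S head=2 tape=_#____[#]100__   (S,#)→(S,_,right)
state=S head=3 tape=_#_____[1]00__   (S,1)→(Q,#,right)
state=Q head=4 tape=_#_____#[0]0__   (Q,0)→(S,1,left)
state=S head=3 tape=_#_____[#]10__   (S,#)→(S,_,right)
state=S head=4 tape=_#______[1]0__   (S,1)→(Q,#,right)
state=Q head=5 tape=_#______#[0]__   (Q,0)→(S,1,left)
state=S head=4 tape=_#______[#]1__   (S,#)→(S,_,right)
state=S head=5 tape=_#_______[1]__   (S,1)→(Q,#,right)
state=Q head=6 tape=_#_______#[_]_   (Q,_)→(R,0,right)
state=R head=7 tape=_#_______#0[_]   (R,_)→(P,0,left)
state=P head=6 tape=_#_______#[0]0   (P,0)→(H,1,left)
state=H head=5 tape=_#_______[#]10
The non-blank tape span at halt is #_______#10.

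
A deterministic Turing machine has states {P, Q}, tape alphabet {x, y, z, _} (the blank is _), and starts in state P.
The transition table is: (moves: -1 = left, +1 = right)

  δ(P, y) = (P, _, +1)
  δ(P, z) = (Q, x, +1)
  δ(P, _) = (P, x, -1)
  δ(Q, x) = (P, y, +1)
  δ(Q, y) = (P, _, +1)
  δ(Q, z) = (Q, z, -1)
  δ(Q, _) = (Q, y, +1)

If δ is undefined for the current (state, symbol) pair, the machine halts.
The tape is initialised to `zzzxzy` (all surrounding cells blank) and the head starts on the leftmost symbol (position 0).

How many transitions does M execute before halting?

12

P | [z]zzxzy_   read z → write x, move +1, go to Q
Q | x[z]zxzy_   read z → write z, move -1, go to Q
Q | [x]zzxzy_   read x → write y, move +1, go to P
P | y[z]zxzy_   read z → write x, move +1, go to Q
Q | yx[z]xzy_   read z → write z, move -1, go to Q
Q | y[x]zxzy_   read x → write y, move +1, go to P
P | yy[z]xzy_   read z → write x, move +1, go to Q
Q | yyx[x]zy_   read x → write y, move +1, go to P
P | yyxy[z]y_   read z → write x, move +1, go to Q
Q | yyxyx[y]_   read y → write _, move +1, go to P
P | yyxyx_[_]   read _ → write x, move -1, go to P
P | yyxyx[_]x   read _ → write x, move -1, go to P
P | yyxy[x]xx
M halts after 12 transitions.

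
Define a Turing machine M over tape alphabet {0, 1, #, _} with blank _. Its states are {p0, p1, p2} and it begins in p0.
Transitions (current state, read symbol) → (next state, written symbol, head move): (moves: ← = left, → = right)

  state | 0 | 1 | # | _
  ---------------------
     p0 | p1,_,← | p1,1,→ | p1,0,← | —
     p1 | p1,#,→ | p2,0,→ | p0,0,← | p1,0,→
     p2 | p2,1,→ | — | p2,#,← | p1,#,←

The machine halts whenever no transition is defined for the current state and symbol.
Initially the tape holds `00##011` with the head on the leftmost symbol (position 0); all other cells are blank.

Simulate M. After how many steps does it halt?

p0 | _[0]0##011   read 0 → write _, move ←, go to p1
p1 | [_]_0##011   read _ → write 0, move →, go to p1
p1 | 0[_]0##011   read _ → write 0, move →, go to p1
p1 | 00[0]##011   read 0 → write #, move →, go to p1
p1 | 00#[#]#011   read # → write 0, move ←, go to p0
p0 | 00[#]0#011   read # → write 0, move ←, go to p1
p1 | 0[0]00#011   read 0 → write #, move →, go to p1
p1 | 0#[0]0#011   read 0 → write #, move →, go to p1
p1 | 0##[0]#011   read 0 → write #, move →, go to p1
p1 | 0###[#]011   read # → write 0, move ←, go to p0
p0 | 0##[#]0011   read # → write 0, move ←, go to p1
p1 | 0#[#]00011   read # → write 0, move ←, go to p0
p0 | 0[#]000011   read # → write 0, move ←, go to p1
p1 | [0]0000011   read 0 → write #, move →, go to p1
p1 | #[0]000011   read 0 → write #, move →, go to p1
p1 | ##[0]00011   read 0 → write #, move →, go to p1
p1 | ###[0]0011   read 0 → write #, move →, go to p1
p1 | ####[0]011   read 0 → write #, move →, go to p1
p1 | #####[0]11   read 0 → write #, move →, go to p1
p1 | ######[1]1   read 1 → write 0, move →, go to p2
p2 | ######0[1]
M halts after 20 transitions.

20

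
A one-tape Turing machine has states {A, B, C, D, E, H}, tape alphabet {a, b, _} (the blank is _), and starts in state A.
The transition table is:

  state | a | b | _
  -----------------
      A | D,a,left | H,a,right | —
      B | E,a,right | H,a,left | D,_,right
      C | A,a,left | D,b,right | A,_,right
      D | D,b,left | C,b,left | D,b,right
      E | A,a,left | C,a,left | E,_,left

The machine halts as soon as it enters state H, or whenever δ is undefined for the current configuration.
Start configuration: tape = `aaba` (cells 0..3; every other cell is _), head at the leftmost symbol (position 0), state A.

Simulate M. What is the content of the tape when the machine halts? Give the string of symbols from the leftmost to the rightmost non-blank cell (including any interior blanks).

ababa

A | __[a]aba   read a → write a, move left, go to D
D | _[_]aaba   read _ → write b, move right, go to D
D | _b[a]aba   read a → write b, move left, go to D
D | _[b]baba   read b → write b, move left, go to C
C | [_]bbaba   read _ → write _, move right, go to A
A | _[b]baba   read b → write a, move right, go to H
H | _a[b]aba
The non-blank tape span at halt is ababa.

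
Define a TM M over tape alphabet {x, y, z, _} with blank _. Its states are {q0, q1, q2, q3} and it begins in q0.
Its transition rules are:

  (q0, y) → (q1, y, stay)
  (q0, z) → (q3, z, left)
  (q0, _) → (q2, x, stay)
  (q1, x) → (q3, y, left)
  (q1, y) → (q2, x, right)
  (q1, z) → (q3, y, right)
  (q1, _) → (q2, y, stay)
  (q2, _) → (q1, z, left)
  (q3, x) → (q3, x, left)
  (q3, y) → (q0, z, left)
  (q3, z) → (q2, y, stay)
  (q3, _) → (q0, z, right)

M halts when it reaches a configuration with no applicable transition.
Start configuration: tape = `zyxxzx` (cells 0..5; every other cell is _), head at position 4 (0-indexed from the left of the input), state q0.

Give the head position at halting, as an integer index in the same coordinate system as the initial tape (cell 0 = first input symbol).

q0 | _zyxx[z]x   read z → write z, move left, go to q3
q3 | _zyx[x]zx   read x → write x, move left, go to q3
q3 | _zy[x]xzx   read x → write x, move left, go to q3
q3 | _z[y]xxzx   read y → write z, move left, go to q0
q0 | _[z]zxxzx   read z → write z, move left, go to q3
q3 | [_]zzxxzx   read _ → write z, move right, go to q0
q0 | z[z]zxxzx   read z → write z, move left, go to q3
q3 | [z]zzxxzx   read z → write y, move stay, go to q2
q2 | [y]zzxxzx
At halt the head is at cell -1.

-1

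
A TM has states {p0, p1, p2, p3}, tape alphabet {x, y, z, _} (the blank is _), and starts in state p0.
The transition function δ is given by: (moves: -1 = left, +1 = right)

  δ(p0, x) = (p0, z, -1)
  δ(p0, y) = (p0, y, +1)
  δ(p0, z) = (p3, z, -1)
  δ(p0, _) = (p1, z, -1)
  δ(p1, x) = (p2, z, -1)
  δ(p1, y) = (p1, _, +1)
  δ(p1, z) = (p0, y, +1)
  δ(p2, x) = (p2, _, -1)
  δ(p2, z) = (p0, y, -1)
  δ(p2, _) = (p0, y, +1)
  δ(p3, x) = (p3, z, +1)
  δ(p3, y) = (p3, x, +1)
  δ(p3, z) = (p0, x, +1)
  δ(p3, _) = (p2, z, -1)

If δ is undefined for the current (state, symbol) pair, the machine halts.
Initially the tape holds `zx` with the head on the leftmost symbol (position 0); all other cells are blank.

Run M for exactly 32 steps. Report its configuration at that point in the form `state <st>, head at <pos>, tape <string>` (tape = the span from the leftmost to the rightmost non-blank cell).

p0 | __[z]x_   read z → write z, move -1, go to p3
p3 | _[_]zx_   read _ → write z, move -1, go to p2
p2 | [_]zzx_   read _ → write y, move +1, go to p0
p0 | y[z]zx_   read z → write z, move -1, go to p3
p3 | [y]zzx_   read y → write x, move +1, go to p3
p3 | x[z]zx_   read z → write x, move +1, go to p0
p0 | xx[z]x_   read z → write z, move -1, go to p3
p3 | x[x]zx_   read x → write z, move +1, go to p3
p3 | xz[z]x_   read z → write x, move +1, go to p0
p0 | xzx[x]_   read x → write z, move -1, go to p0
p0 | xz[x]z_   read x → write z, move -1, go to p0
p0 | x[z]zz_   read z → write z, move -1, go to p3
p3 | [x]zzz_   read x → write z, move +1, go to p3
p3 | z[z]zz_   read z → write x, move +1, go to p0
p0 | zx[z]z_   read z → write z, move -1, go to p3
p3 | z[x]zz_   read x → write z, move +1, go to p3
p3 | zz[z]z_   read z → write x, move +1, go to p0
p0 | zzx[z]_   read z → write z, move -1, go to p3
p3 | zz[x]z_   read x → write z, move +1, go to p3
p3 | zzz[z]_   read z → write x, move +1, go to p0
p0 | zzzx[_]   read _ → write z, move -1, go to p1
p1 | zzz[x]z   read x → write z, move -1, go to p2
p2 | zz[z]zz   read z → write y, move -1, go to p0
p0 | z[z]yzz   read z → write z, move -1, go to p3
p3 | [z]zyzz   read z → write x, move +1, go to p0
p0 | x[z]yzz   read z → write z, move -1, go to p3
p3 | [x]zyzz   read x → write z, move +1, go to p3
p3 | z[z]yzz   read z → write x, move +1, go to p0
p0 | zx[y]zz   read y → write y, move +1, go to p0
p0 | zxy[z]z   read z → write z, move -1, go to p3
p3 | zx[y]zz   read y → write x, move +1, go to p3
p3 | zxx[z]z   read z → write x, move +1, go to p0
p0 | zxxx[z]
After 32 steps: state p0, head at 2, tape zxxxz.

state p0, head at 2, tape zxxxz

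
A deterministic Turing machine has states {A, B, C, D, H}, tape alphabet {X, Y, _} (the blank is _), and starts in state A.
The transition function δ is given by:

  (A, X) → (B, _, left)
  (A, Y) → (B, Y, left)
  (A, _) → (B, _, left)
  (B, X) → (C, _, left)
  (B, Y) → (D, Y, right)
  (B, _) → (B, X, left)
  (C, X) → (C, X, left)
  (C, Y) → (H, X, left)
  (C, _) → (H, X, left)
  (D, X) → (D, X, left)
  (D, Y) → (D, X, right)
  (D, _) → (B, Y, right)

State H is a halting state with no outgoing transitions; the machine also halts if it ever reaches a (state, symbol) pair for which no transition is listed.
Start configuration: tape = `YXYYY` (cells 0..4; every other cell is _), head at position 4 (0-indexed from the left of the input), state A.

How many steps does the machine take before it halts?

24

A | __YXYY[Y]__   read Y → write Y, move left, go to B
B | __YXY[Y]Y__   read Y → write Y, move right, go to D
D | __YXYY[Y]__   read Y → write X, move right, go to D
D | __YXYYX[_]_   read _ → write Y, move right, go to B
B | __YXYYXY[_]   read _ → write X, move left, go to B
B | __YXYYX[Y]X   read Y → write Y, move right, go to D
D | __YXYYXY[X]   read X → write X, move left, go to D
D | __YXYYX[Y]X   read Y → write X, move right, go to D
D | __YXYYXX[X]   read X → write X, move left, go to D
D | __YXYYX[X]X   read X → write X, move left, go to D
D | __YXYY[X]XX   read X → write X, move left, go to D
D | __YXY[Y]XXX   read Y → write X, move right, go to D
D | __YXYX[X]XX   read X → write X, move left, go to D
D | __YXY[X]XXX   read X → write X, move left, go to D
D | __YX[Y]XXXX   read Y → write X, move right, go to D
D | __YXX[X]XXX   read X → write X, move left, go to D
D | __YX[X]XXXX   read X → write X, move left, go to D
D | __Y[X]XXXXX   read X → write X, move left, go to D
D | __[Y]XXXXXX   read Y → write X, move right, go to D
D | __X[X]XXXXX   read X → write X, move left, go to D
D | __[X]XXXXXX   read X → write X, move left, go to D
D | _[_]XXXXXXX   read _ → write Y, move right, go to B
B | _Y[X]XXXXXX   read X → write _, move left, go to C
C | _[Y]_XXXXXX   read Y → write X, move left, go to H
H | [_]X_XXXXXX
M halts after 24 transitions.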